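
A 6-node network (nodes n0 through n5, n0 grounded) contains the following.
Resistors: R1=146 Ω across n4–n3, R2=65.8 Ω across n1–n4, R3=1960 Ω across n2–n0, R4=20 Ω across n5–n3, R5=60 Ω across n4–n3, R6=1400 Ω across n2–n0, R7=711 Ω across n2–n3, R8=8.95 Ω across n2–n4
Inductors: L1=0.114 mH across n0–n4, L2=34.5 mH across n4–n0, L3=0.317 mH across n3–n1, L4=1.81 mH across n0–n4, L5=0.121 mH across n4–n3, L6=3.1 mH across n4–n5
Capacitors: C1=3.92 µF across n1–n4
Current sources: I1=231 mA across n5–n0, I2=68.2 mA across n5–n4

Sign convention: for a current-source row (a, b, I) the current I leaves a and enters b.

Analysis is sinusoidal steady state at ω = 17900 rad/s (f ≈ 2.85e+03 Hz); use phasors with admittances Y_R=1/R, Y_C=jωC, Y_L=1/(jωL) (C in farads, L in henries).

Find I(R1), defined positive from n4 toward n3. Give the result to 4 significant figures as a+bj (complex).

Element admittances at ω=17900 rad/s:
  Y(R1) = 0.006849+0.000j S between n4,n3
  Y(R2) = 0.01520+0.000j S between n1,n4
  Y(L1) = 0.000-0.4901j S between n0,n4
  Y(R3) = 0.0005102+0.000j S between n2,n0
  Y(L2) = 0.000-0.001619j S between n4,n0
  Y(L3) = 0.000-0.1762j S between n3,n1
  Y(C1) = 0.000+0.07017j S between n1,n4
  Y(R4) = 0.05000+0.000j S between n5,n3
  Y(R5) = 0.01667+0.000j S between n4,n3
  Y(R6) = 0.0007143+0.000j S between n2,n0
  Y(L4) = 0.000-0.03087j S between n0,n4
  Y(R7) = 0.001406+0.000j S between n2,n3
  Y(L5) = 0.000-0.4617j S between n4,n3
  I1: injects 0.231 A into n0 (from n5)
  Y(L6) = 0.000-0.01802j S between n4,n5
  Y(R8) = 0.1117+0.000j S between n2,n4
  I2: injects 0.0682 A into n4 (from n5)
Assemble and solve the 5×5 MNA system:
  V(n1)=0.01190-1.680j  V(n2)=0.0003738-0.4465j  V(n3)=0.1135-1.186j  V(n4)=-0.001046-0.4421j  V(n5)=-4.958-2.973j

-0.0007847+0.005096j A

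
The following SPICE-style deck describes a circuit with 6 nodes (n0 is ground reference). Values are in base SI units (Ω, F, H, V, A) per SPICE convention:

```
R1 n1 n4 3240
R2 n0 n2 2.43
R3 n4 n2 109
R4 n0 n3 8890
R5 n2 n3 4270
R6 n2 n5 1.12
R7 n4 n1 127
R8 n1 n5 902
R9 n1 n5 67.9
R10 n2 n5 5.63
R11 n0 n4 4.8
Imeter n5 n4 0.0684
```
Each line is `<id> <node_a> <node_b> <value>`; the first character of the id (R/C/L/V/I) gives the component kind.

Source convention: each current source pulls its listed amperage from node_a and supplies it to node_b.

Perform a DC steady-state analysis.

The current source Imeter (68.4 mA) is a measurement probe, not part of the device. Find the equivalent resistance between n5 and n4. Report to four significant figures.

Apply KCL at each of the 5 non-ground nodes and solve the resulting linear system.
Node n1: branches {R1, R7, R8, R9} → V_1 = -0.03839
Node n2: branches {R2, R3, R5, R6, R10} → V_2 = -0.1496
Node n3: branches {R4, R5} → V_3 = -0.1011
Node n4: branches {R1, R3, R7, R11, Imeter} → V_4 = 0.2956
Node n5: branches {R6, R8, R9, R10, Imeter} → V_5 = -0.2110

R_eq = 7.406 Ω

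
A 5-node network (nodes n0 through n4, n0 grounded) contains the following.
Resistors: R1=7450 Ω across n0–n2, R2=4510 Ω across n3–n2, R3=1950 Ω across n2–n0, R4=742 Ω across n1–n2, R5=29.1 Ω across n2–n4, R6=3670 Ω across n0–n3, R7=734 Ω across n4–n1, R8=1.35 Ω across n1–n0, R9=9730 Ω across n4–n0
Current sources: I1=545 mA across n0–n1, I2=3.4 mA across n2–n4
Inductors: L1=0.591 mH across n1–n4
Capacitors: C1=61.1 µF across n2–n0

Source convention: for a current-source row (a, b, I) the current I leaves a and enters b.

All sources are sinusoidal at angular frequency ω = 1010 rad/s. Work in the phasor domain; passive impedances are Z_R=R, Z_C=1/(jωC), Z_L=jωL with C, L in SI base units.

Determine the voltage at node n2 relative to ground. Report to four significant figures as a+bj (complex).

0.1486-0.2724j V

Apply KCL at each of the 4 non-ground nodes and solve the resulting linear system.
Node n1: branches {I1, L1, R4, R7, R8} → V_1 = 0.7128-0.01210j
Node n2: branches {R1, R2, R3, R4, R5, C1, I2} → V_2 = 0.1486-0.2724j
Node n3: branches {R2, R6} → V_3 = 0.06668-0.1222j
Node n4: branches {L1, R5, R7, R9, I2} → V_4 = 0.7179-0.02179j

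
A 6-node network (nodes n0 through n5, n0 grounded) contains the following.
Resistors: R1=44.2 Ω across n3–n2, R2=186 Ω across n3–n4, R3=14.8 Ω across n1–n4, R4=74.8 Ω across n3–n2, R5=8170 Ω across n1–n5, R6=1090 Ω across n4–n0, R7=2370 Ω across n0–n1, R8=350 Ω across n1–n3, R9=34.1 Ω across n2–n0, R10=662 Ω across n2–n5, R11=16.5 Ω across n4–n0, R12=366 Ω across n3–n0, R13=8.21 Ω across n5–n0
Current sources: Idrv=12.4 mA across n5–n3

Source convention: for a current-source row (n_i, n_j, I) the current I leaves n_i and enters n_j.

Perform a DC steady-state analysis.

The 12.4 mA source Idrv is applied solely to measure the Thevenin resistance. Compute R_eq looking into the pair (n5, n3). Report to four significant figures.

R_eq = 45.31 Ω

Apply KCL at each of the 5 non-ground nodes and solve the resulting linear system.
Node n1: branches {R3, R5, R7, R8} → V_1 = 0.06942
Node n2: branches {R1, R4, R9, R10} → V_2 = 0.2479
Node n3: branches {R1, R2, R4, R8, R12, Idrv} → V_3 = 0.4644
Node n4: branches {R2, R3, R6, R11} → V_4 = 0.05345
Node n5: branches {R5, R10, R13, Idrv} → V_5 = -0.09735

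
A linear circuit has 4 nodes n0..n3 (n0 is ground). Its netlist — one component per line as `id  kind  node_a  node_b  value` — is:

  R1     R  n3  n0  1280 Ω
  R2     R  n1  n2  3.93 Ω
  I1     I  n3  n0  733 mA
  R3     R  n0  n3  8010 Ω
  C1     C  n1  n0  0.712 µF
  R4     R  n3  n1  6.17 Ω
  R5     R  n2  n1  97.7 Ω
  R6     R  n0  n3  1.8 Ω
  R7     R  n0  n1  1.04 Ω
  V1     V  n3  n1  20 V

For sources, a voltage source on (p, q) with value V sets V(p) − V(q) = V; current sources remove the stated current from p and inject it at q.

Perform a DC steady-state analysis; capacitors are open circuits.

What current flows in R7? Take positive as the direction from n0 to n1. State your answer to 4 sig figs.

7.514 A

Element admittances at DC:
  Y(R1) = 0.0007813 S between n3,n0
  Y(R2) = 0.2545 S between n1,n2
  I1: injects 0.733 A into n0 (from n3)
  Y(R3) = 0.0001248 S between n0,n3
  Y(C1) = 0.000 S between n1,n0
  Y(R4) = 0.1621 S between n3,n1
  Y(R5) = 0.01024 S between n2,n1
  Y(R6) = 0.5556 S between n0,n3
  Y(R7) = 0.9615 S between n0,n1
  V1: constraint V(n3)−V(n1) = 20
Assemble and solve the 4×4 MNA system:
  V(n1)=-7.814  V(n2)=-7.814  V(n3)=12.19
  i(V1)=-10.76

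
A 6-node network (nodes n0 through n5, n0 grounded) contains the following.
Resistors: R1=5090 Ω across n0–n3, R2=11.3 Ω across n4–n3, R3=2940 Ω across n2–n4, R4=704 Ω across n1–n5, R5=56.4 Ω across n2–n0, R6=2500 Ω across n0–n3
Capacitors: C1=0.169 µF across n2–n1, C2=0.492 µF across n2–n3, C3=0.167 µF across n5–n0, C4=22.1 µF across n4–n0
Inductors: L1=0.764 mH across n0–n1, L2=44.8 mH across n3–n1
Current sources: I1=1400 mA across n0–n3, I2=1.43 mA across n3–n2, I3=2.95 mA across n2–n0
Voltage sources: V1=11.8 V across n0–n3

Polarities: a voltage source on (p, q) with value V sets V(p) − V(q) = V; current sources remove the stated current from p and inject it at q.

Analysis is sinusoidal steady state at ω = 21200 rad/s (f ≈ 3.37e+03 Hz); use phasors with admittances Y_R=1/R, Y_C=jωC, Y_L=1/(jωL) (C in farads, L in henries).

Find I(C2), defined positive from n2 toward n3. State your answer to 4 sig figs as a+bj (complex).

0.04338+0.08795j A

Element admittances at ω=21200 rad/s:
  Y(R1) = 0.0001965+0.000j S between n0,n3
  Y(C1) = 0.000+0.003583j S between n2,n1
  Y(R2) = 0.08850+0.000j S between n4,n3
  Y(C2) = 0.000+0.01043j S between n2,n3
  Y(L1) = 0.000-0.06174j S between n0,n1
  Y(L2) = 0.000-0.001053j S between n3,n1
  Y(R3) = 0.0003401+0.000j S between n2,n4
  I1: injects 1.4 A into n3 (from n0)
  Y(C3) = 0.000+0.003540j S between n5,n0
  I2: injects 0.00143 A into n2 (from n3)
  Y(R4) = 0.001420+0.000j S between n1,n5
  Y(C4) = 0.000+0.4685j S between n4,n0
  Y(R5) = 0.01773+0.000j S between n2,n0
  Y(R6) = 0.0004000+0.000j S between n0,n3
  I3: injects 0.00295 A into n0 (from n2)
  V1: constraint V(n0)−V(n3) = 11.8
Assemble and solve the 6×6 MNA system:
  V(n1)=-0.0008268+0.2538j  V(n2)=-3.368-4.159j  V(n3)=-11.80+0.000j  V(n4)=-0.4113+2.153j  V(n5)=0.08759+0.03547j
  i(V1)=-2.457-0.2661j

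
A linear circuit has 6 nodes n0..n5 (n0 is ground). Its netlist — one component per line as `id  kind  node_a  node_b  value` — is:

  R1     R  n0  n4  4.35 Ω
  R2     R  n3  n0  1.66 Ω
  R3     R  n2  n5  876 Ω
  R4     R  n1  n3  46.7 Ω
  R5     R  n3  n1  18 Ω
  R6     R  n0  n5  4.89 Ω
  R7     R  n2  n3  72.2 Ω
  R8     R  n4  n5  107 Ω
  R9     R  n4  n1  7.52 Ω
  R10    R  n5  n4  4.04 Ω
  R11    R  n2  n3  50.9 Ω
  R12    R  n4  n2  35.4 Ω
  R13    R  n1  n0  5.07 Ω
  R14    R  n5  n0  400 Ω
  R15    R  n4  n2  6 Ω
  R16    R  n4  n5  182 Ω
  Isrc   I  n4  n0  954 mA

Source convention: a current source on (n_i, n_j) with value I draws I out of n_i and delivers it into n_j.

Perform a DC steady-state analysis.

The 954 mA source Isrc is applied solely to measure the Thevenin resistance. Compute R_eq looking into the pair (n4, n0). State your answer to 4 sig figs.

Element admittances at DC:
  Y(R1) = 0.2299 S between n0,n4
  Y(R2) = 0.6024 S between n3,n0
  Y(R3) = 0.001142 S between n2,n5
  Y(R4) = 0.02141 S between n1,n3
  Y(R5) = 0.05556 S between n3,n1
  Y(R6) = 0.2045 S between n0,n5
  Y(R7) = 0.01385 S between n2,n3
  Y(R8) = 0.009346 S between n4,n5
  Y(R9) = 0.1330 S between n4,n1
  Y(R10) = 0.2475 S between n5,n4
  Y(R11) = 0.01965 S between n2,n3
  Y(R12) = 0.02825 S between n4,n2
  Y(R13) = 0.1972 S between n1,n0
  Y(R14) = 0.002500 S between n5,n0
  Y(R15) = 0.1667 S between n4,n2
  Y(R16) = 0.005495 S between n4,n5
  Isrc: injects 0.954 A into n0 (from n4)
Assemble and solve the 5×5 MNA system:
  V(n1)=-0.7081  V(n2)=-1.791  V(n3)=-0.1606  V(n4)=-2.075  V(n5)=-1.162

R_eq = 2.175 Ω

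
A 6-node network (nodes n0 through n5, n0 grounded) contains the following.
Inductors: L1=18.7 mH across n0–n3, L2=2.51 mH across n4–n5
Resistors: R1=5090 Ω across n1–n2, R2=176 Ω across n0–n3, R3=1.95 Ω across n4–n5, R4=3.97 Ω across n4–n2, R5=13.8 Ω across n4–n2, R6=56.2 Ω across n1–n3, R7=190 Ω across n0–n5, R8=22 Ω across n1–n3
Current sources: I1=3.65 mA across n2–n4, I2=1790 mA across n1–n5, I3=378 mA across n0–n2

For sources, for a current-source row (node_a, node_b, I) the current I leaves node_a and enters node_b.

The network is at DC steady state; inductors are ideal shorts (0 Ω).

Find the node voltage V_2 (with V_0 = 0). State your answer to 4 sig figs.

397.0 V

MNA unknowns: 5 node voltages V₁..V_5 plus 2 source currents (L1, L2)
L1: row V0−V3=0, i_L1 at 0,3
R1: Y=0.0001965 on G[1,2]
L2: row V4−V5=0, i_L2 at 4,5
R2: Y=0.005682 on G[0,3]
R3: Y=0.5128 on G[4,5]
R4: Y=0.2519 on G[4,2]
R5: Y=0.07246 on G[4,2]
R6: Y=0.01779 on G[1,3]
R7: Y=0.005263 on G[0,5]
I1: z[2]−=0.00365, z[4]+=0.00365
R8: Y=0.04545 on G[1,3]
I2: z[1]−=1.79, z[5]+=1.79
I3: z[0]−=0.378, z[2]+=0.378
solve → V1=-26.98, V2=397.0, V3=0.000, V4=396.1, V5=396.1
aux → i_L1=1.707, i_L2=0.2947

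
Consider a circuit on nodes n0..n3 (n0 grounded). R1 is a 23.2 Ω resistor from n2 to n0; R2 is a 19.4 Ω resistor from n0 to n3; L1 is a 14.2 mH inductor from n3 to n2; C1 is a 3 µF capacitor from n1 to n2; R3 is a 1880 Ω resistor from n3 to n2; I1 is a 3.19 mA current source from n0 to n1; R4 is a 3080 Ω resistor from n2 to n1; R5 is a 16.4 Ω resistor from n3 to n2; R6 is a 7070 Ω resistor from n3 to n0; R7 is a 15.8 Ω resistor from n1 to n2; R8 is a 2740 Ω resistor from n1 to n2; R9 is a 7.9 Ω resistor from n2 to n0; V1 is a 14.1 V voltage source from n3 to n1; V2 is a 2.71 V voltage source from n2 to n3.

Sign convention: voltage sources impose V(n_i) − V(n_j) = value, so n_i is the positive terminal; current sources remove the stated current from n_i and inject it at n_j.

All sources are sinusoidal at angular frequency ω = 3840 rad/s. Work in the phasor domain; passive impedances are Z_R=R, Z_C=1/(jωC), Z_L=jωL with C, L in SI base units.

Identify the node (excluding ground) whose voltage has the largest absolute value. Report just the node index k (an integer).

Element admittances at ω=3840 rad/s:
  Y(R1) = 0.04310+0.000j S between n2,n0
  Y(R2) = 0.05155+0.000j S between n0,n3
  Y(L1) = 0.000-0.01834j S between n3,n2
  Y(C1) = 0.000+0.01152j S between n1,n2
  Y(R3) = 0.0005319+0.000j S between n3,n2
  I1: injects 0.00319 A into n1 (from n0)
  Y(R4) = 0.0003247+0.000j S between n2,n1
  Y(R5) = 0.06098+0.000j S between n3,n2
  Y(R6) = 0.0001414+0.000j S between n3,n0
  Y(R7) = 0.06329+0.000j S between n1,n2
  Y(R8) = 0.0003650+0.000j S between n1,n2
  Y(R9) = 0.1266+0.000j S between n2,n0
  V1: constraint V(n3)−V(n1) = 14.1
  V2: constraint V(n2)−V(n3) = 2.71
Assemble and solve the 5×5 MNA system:
  V(n1)=-16.16+0.000j  V(n2)=0.6472+0.000j  V(n3)=-2.063+0.000j
  i(V1)=-1.079-0.1937j  i(V2)=-1.352-0.1440j

1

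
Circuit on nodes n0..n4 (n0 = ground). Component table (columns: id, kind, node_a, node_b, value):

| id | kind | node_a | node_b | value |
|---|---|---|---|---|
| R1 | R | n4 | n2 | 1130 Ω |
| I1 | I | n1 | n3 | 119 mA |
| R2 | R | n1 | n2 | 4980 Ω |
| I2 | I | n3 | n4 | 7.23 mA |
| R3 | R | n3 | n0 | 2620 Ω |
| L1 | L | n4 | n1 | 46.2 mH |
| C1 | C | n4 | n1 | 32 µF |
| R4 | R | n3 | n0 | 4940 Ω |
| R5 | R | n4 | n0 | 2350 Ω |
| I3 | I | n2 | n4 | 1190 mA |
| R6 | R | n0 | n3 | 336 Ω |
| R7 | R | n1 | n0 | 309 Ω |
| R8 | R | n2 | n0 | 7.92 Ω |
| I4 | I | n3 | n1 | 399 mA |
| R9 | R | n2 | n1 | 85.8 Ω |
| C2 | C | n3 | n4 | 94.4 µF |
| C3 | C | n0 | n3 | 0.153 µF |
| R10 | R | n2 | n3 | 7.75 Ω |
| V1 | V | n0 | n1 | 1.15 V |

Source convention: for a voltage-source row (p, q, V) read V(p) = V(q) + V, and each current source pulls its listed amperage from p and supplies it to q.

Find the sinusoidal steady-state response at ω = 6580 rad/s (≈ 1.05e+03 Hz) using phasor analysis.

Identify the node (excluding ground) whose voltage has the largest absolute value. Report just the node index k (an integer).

2

Element admittances at ω=6580 rad/s:
  Y(R1) = 0.0008850+0.000j S between n4,n2
  I1: injects 0.119 A into n3 (from n1)
  Y(R2) = 0.0002008+0.000j S between n1,n2
  I2: injects 0.00723 A into n4 (from n3)
  Y(R3) = 0.0003817+0.000j S between n3,n0
  Y(L1) = 0.000-0.003290j S between n4,n1
  Y(C1) = 0.000+0.2106j S between n4,n1
  Y(R4) = 0.0002024+0.000j S between n3,n0
  Y(R5) = 0.0004255+0.000j S between n4,n0
  I3: injects 1.19 A into n4 (from n2)
  Y(R6) = 0.002976+0.000j S between n0,n3
  Y(R7) = 0.003236+0.000j S between n1,n0
  Y(R8) = 0.1263+0.000j S between n2,n0
  I4: injects 0.399 A into n1 (from n3)
  Y(R9) = 0.01166+0.000j S between n2,n1
  Y(C2) = 0.000+0.6212j S between n3,n4
  Y(C3) = 0.000+0.001007j S between n0,n3
  Y(R10) = 0.1290+0.000j S between n2,n3
  V1: constraint V(n0)−V(n1) = 1.15
Assemble and solve the 5×5 MNA system:
  V(n1)=-1.150+0.000j  V(n2)=-4.916-0.2836j  V(n3)=-0.8775-0.5762j  V(n4)=-0.9430-1.873j
  i(V1)=-0.6274-0.03954j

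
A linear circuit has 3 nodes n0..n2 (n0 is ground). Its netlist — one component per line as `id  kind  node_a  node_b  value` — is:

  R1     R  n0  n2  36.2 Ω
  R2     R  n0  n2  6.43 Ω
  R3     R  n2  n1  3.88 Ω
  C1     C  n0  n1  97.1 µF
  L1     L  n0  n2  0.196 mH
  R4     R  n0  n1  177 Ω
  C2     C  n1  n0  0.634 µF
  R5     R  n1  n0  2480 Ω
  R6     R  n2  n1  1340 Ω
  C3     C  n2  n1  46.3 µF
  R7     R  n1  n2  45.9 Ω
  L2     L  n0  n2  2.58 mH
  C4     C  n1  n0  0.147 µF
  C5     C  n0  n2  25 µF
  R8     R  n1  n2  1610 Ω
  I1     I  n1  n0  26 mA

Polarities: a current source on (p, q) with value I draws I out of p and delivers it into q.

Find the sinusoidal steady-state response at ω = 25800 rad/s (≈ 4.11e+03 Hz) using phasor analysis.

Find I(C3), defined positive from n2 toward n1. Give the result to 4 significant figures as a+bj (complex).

0.003017-0.0002399j A

Apply KCL at each of the 2 non-ground nodes and solve the resulting linear system.
Node n1: branches {R3, C1, R4, C2, R5, R6, C3, R7, C4, R8, I1} → V_1 = -0.0003978+0.009122j
Node n2: branches {R1, R2, R3, L1, R6, C3, R7, L2, C5, R8} → V_2 = -0.0005986+0.006596j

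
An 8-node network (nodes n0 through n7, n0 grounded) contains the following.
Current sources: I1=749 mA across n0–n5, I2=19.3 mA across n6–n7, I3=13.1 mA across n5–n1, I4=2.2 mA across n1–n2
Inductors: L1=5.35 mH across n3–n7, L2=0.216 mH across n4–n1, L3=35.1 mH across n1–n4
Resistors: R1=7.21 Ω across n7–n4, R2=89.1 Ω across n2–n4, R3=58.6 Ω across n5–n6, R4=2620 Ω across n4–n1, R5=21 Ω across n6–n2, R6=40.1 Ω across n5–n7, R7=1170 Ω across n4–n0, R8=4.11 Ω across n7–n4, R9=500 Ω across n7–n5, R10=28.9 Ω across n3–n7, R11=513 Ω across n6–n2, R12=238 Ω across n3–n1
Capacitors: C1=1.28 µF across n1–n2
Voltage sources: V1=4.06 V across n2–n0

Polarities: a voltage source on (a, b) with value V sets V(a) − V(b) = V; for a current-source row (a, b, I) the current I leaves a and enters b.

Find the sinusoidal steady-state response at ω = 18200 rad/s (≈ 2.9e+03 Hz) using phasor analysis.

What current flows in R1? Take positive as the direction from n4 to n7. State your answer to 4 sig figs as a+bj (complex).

Apply KCL at each of the 7 non-ground nodes and solve the resulting linear system.
Node n1: branches {L2, R4, I3, I4, C1, L3, R12} → V_1 = 14.80-13.37j
Node n2: branches {R2, R5, I4, C1, R11, V1} → V_2 = 4.060+0.000j
Node n3: branches {L1, R10, R12} → V_3 = 14.97-12.09j
Node n4: branches {R1, L2, R2, R4, R7, R8, L3} → V_4 = 13.85-12.19j
Node n5: branches {I1, R3, I3, R6, R9} → V_5 = 29.91-8.114j
Node n6: branches {R3, I2, R5, R11} → V_6 = 10.39-2.078j
Node n7: branches {L1, R1, I2, R6, R8, R9, R10} → V_7 = 14.95-11.94j
Source currents: i(V1)=0.7372+0.01042j

-0.1530-0.03544j A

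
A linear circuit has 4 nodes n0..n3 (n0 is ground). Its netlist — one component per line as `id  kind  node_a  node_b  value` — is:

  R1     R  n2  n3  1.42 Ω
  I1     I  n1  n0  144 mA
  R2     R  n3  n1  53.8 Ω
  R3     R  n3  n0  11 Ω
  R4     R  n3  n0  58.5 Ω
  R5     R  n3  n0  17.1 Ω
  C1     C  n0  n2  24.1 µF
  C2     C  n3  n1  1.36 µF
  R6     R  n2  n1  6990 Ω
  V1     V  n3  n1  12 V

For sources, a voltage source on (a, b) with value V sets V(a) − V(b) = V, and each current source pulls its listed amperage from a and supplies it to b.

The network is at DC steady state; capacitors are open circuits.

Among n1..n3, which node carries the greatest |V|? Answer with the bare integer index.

Apply KCL at each of the 3 non-ground nodes and solve the resulting linear system.
Node n1: branches {I1, R2, C2, R6, V1} → V_1 = -12.86
Node n2: branches {R1, C1, R6} → V_2 = -0.8674
Node n3: branches {R1, R2, R3, R4, R5, C2, V1} → V_3 = -0.8650
Source currents: i(V1)=-0.08076

1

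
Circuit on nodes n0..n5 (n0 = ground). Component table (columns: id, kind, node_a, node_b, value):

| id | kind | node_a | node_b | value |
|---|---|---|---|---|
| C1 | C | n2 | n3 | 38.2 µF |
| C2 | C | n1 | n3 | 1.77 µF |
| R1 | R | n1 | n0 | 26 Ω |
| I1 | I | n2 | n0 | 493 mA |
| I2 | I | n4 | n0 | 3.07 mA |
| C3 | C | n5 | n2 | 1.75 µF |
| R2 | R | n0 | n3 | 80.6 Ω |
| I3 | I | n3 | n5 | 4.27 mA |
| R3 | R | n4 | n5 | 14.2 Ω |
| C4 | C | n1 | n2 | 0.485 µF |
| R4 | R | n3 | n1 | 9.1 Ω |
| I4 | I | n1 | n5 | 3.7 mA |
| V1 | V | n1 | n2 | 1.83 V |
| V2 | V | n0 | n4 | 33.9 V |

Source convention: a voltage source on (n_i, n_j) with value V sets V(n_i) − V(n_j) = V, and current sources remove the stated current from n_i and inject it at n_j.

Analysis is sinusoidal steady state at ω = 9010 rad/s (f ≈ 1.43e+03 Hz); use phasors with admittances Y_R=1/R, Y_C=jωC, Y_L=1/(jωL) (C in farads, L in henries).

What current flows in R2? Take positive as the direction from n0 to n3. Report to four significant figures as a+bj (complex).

MNA unknowns: 5 node voltages V₁..V_5 plus 2 source currents (V1, V2)
C1: Y=0.000+0.3442j on G[2,3]
C2: Y=0.000+0.01595j on G[1,3]
R1: Y=0.03846+0.000j on G[1,0]
I1: z[2]−=0.493, z[0]+=0.493
I2: z[4]−=0.00307, z[0]+=0.00307
C3: Y=0.000+0.01577j on G[5,2]
R2: Y=0.01241+0.000j on G[0,3]
I3: z[3]−=0.00427, z[5]+=0.00427
R3: Y=0.07042+0.000j on G[4,5]
C4: Y=0.000+0.004370j on G[1,2]
R4: Y=0.1099+0.000j on G[3,1]
I4: z[1]−=0.0037, z[5]+=0.0037
V1: row V1−V2=1.83, i_V1 at 1,2
V2: row V0−V4=33.9, i_V2 at 0,4
solve → V1=-12.37-5.228j, V2=-14.20-5.228j, V3=-13.65-6.077j, V4=-33.90+0.000j, V5=-31.74+3.926j
aux → i_V1=0.3450+0.07933j, i_V2=-0.1492-0.2765j

0.1694+0.07540j A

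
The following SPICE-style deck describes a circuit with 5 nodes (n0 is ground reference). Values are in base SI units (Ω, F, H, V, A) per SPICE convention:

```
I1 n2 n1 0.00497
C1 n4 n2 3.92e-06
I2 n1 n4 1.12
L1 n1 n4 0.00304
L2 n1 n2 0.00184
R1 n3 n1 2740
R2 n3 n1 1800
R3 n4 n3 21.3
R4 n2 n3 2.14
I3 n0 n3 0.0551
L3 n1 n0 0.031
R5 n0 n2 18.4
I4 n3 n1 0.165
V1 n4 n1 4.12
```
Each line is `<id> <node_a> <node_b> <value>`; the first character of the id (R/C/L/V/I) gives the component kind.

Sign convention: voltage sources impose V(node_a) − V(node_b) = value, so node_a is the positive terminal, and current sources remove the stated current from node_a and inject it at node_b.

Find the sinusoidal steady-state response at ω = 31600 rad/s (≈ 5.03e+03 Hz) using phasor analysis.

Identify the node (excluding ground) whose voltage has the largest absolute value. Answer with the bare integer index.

1

Apply KCL at each of the 4 non-ground nodes and solve the resulting linear system.
Node n1: branches {I1, I2, L1, L2, R1, R2, L3, I4, V1} → V_1 = -3.131-1.627j
Node n2: branches {I1, C1, L2, R4, R5} → V_2 = 1.044-0.05882j
Node n3: branches {R1, R2, R3, R4, I3, I4} → V_3 = 0.8185-0.2045j
Node n4: branches {C1, I2, L1, R3, V1} → V_4 = 0.9885-1.627j
Source currents: i(V1)=0.9178+0.1166j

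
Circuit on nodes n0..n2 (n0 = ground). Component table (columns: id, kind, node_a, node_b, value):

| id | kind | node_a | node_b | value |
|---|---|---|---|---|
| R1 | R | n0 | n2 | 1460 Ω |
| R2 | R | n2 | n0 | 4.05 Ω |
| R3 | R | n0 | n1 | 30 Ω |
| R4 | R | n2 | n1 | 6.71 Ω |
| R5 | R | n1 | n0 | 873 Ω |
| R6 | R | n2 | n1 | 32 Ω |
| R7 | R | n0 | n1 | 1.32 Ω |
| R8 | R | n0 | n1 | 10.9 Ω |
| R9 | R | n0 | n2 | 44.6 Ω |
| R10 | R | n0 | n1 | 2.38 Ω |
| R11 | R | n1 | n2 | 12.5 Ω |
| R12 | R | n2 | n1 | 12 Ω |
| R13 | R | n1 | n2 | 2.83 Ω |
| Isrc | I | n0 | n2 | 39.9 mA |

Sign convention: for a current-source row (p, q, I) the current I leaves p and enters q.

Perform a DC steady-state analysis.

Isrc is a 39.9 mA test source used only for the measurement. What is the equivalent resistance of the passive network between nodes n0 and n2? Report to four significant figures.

R_eq = 1.381 Ω

Element admittances at DC:
  Y(R1) = 0.0006849 S between n0,n2
  Y(R2) = 0.2469 S between n2,n0
  Y(R3) = 0.03333 S between n0,n1
  Y(R4) = 0.1490 S between n2,n1
  Y(R5) = 0.001145 S between n1,n0
  Y(R6) = 0.03125 S between n2,n1
  Y(R7) = 0.7576 S between n0,n1
  Y(R8) = 0.09174 S between n0,n1
  Y(R9) = 0.02242 S between n0,n2
  Y(R10) = 0.4202 S between n0,n1
  Y(R11) = 0.08000 S between n1,n2
  Y(R12) = 0.08333 S between n2,n1
  Y(R13) = 0.3534 S between n1,n2
  Isrc: injects 0.0399 A into n2 (from n0)
Assemble and solve the 2×2 MNA system:
  V(n1)=0.01919  V(n2)=0.05509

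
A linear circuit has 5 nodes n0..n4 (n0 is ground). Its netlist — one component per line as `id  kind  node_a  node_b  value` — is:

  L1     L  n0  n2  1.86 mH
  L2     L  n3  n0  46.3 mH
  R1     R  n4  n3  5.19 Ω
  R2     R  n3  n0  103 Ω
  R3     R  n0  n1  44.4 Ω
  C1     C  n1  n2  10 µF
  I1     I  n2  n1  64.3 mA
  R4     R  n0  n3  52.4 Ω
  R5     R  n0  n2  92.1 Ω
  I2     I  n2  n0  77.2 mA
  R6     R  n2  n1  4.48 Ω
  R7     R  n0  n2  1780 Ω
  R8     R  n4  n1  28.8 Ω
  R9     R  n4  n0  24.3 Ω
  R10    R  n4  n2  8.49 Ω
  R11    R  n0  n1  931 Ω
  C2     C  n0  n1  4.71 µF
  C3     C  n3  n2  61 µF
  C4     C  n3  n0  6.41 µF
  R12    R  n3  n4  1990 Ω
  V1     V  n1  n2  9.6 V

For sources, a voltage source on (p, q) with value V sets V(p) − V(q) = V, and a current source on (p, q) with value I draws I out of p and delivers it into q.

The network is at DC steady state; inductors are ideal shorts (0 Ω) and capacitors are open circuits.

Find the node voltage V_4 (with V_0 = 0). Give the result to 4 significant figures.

0.8617 V

Apply KCL at each of the 4 non-ground nodes and solve the resulting linear system.
Node n1: branches {R3, C1, I1, R6, R8, R11, C2, V1} → V_1 = 9.600
Node n2: branches {L1, C1, I1, R5, I2, R6, R7, R10, C3, V1} → V_2 = 0.000
Node n3: branches {L2, R1, R2, R4, C3, C4, R12} → V_3 = 0.000
Node n4: branches {R1, R8, R9, R10, R12} → V_4 = 0.8617
Source currents: i(L1)=0.5056, i(L2)=0.1665, i(V1)=-2.608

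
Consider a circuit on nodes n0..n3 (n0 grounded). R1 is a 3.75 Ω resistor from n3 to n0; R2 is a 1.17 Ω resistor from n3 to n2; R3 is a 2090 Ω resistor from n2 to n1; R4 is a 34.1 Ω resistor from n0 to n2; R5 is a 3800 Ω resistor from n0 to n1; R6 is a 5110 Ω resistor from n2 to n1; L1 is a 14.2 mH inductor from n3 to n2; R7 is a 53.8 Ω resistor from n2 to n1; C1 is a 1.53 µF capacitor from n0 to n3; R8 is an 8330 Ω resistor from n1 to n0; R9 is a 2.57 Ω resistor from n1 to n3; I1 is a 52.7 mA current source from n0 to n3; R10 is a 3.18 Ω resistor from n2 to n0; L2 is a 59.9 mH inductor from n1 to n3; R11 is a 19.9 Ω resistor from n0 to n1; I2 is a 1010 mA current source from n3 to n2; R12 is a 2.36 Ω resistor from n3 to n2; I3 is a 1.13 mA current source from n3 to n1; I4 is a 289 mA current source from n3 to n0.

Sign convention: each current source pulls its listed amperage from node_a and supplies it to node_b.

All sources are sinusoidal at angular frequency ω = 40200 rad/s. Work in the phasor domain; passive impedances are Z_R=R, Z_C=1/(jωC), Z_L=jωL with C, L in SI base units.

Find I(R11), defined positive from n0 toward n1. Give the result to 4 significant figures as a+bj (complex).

Element admittances at ω=40200 rad/s:
  Y(R1) = 0.2667+0.000j S between n3,n0
  Y(R2) = 0.8547+0.000j S between n3,n2
  Y(R3) = 0.0004785+0.000j S between n2,n1
  Y(R4) = 0.02933+0.000j S between n0,n2
  Y(R5) = 0.0002632+0.000j S between n0,n1
  Y(R6) = 0.0001957+0.000j S between n2,n1
  Y(L1) = 0.000-0.001752j S between n3,n2
  Y(R7) = 0.01859+0.000j S between n2,n1
  Y(C1) = 0.000+0.06151j S between n0,n3
  Y(R8) = 0.0001200+0.000j S between n1,n0
  Y(R9) = 0.3891+0.000j S between n1,n3
  I1: injects 0.0527 A into n3 (from n0)
  Y(R10) = 0.3145+0.000j S between n2,n0
  Y(L2) = 0.000-0.0004153j S between n1,n3
  Y(R11) = 0.05025+0.000j S between n0,n1
  I2: injects 1.01 A into n2 (from n3)
  Y(R12) = 0.4237+0.000j S between n3,n2
  I3: injects 0.00113 A into n1 (from n3)
  I4: injects 0.289 A into n0 (from n3)
Assemble and solve the 3×3 MNA system:
  V(n1)=-0.6437+0.07065j  V(n2)=0.01357+0.06400j  V(n3)=-0.7629+0.08004j

0.03235-0.003550j A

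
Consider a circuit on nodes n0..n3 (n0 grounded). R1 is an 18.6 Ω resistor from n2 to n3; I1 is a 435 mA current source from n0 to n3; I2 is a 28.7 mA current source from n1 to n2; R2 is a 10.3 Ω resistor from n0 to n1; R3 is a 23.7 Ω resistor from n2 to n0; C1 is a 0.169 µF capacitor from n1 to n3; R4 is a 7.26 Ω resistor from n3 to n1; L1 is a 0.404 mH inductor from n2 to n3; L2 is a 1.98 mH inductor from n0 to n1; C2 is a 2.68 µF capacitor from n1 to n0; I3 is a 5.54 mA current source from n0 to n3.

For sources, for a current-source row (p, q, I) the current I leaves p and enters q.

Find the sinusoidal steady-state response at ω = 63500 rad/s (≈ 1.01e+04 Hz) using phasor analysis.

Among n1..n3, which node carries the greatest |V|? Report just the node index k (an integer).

3

MNA unknowns: 3 node voltages V₁..V_3
R1: Y=0.05376+0.000j on G[2,3]
I1: z[0]−=0.435, z[3]+=0.435
I2: z[1]−=0.0287, z[2]+=0.0287
R2: Y=0.09709+0.000j on G[0,1]
R3: Y=0.04219+0.000j on G[2,0]
C1: Y=0.000+0.01073j on G[1,3]
R4: Y=0.1377+0.000j on G[3,1]
L1: Y=0.000-0.03898j on G[2,3]
L2: Y=0.000-0.007954j on G[0,1]
C2: Y=0.000+0.1702j on G[1,0]
I3: z[0]−=0.00554, z[3]+=0.00554
solve → V1=1.153-1.388j, V2=2.450-1.239j, V3=3.823-1.217j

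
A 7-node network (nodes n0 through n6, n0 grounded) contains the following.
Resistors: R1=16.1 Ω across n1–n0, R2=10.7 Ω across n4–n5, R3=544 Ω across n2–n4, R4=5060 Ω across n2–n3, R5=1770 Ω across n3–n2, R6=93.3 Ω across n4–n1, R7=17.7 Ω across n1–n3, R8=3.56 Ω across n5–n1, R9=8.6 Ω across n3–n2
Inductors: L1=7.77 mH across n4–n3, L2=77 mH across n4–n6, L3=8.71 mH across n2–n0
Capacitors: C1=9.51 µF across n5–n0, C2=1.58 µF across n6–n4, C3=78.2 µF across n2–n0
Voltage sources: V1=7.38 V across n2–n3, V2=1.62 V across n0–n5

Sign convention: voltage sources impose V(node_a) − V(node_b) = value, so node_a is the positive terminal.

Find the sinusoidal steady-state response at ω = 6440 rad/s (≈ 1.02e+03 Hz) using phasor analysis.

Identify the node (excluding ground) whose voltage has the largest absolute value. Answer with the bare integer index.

Apply KCL at each of the 6 non-ground nodes and solve the resulting linear system.
Node n1: branches {R1, R6, R7, R8} → V_1 = -2.198-0.06729j
Node n2: branches {C3, R3, R4, R5, L3, R9, V1} → V_2 = -0.1503-0.6837j
Node n3: branches {L1, R4, R5, R7, R9, V1} → V_3 = -7.530-0.6837j
Node n4: branches {L1, C2, R2, R3, L2, R6} → V_4 = -1.976+1.028j
Node n5: branches {C1, R2, R8, V2} → V_5 = -1.620+0.000j
Node n6: branches {C2, L2} → V_6 = -1.976+1.028j
Source currents: i(V1)=-1.199+0.07618j, i(V2)=0.1956-0.1764j

3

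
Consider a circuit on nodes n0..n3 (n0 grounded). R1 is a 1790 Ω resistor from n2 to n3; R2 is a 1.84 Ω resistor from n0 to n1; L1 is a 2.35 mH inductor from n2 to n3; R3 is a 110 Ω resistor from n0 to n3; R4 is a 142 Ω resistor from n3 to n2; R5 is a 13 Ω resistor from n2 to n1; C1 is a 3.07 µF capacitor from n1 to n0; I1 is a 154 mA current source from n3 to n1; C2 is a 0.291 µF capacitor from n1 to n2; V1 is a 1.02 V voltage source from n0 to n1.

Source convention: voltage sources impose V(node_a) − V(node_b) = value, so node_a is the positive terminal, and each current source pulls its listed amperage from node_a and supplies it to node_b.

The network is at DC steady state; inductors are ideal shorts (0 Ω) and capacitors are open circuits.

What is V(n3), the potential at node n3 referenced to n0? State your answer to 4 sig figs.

-2.703 V

Apply KCL at each of the 3 non-ground nodes and solve the resulting linear system.
Node n1: branches {R2, R5, C1, I1, C2, V1} → V_1 = -1.020
Node n2: branches {R1, L1, R4, R5, C2} → V_2 = -2.703
Node n3: branches {R1, L1, R3, R4, I1} → V_3 = -2.703
Source currents: i(L1)=0.1294, i(V1)=-0.5789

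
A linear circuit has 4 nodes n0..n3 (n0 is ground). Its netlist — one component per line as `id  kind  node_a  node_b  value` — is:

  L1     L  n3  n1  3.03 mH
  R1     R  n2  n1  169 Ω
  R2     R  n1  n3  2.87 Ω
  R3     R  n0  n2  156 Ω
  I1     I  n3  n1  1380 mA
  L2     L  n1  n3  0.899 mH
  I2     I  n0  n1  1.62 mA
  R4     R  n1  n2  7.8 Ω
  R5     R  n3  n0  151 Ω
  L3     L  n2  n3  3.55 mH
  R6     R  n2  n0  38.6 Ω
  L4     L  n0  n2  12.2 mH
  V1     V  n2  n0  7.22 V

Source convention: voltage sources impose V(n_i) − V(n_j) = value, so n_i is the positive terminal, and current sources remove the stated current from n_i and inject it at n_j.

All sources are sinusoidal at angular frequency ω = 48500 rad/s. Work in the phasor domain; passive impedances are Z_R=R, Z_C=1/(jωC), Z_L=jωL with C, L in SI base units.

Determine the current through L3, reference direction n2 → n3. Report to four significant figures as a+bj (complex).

0.003181-0.02379j A

Apply KCL at each of the 3 non-ground nodes and solve the resulting linear system.
Node n1: branches {L1, R1, R2, I1, L2, I2, R4} → V_1 = 7.102-0.1503j
Node n2: branches {R1, R3, R4, L3, R6, L4, V1} → V_2 = 7.220+0.000j
Node n3: branches {L1, R2, I1, L2, R5, L3} → V_3 = 3.125-0.5476j
Source currents: i(V1)=-0.2524+0.01583j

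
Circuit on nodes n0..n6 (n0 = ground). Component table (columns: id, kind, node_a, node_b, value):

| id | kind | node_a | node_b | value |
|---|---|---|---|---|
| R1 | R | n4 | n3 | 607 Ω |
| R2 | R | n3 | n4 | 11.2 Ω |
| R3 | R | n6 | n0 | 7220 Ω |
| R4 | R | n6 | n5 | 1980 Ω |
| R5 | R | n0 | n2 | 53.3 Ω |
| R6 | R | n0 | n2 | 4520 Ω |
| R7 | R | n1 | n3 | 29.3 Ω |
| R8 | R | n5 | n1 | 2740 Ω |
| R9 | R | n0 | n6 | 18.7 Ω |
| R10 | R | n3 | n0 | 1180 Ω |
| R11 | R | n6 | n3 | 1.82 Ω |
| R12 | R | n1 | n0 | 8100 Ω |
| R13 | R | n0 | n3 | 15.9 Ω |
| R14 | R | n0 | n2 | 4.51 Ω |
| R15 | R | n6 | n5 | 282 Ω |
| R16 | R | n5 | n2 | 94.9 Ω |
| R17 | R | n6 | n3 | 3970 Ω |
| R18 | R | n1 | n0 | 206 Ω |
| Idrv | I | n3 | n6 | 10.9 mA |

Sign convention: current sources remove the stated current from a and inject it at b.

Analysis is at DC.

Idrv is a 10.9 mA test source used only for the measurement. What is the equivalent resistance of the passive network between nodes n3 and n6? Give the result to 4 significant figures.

R_eq = 1.722 Ω

Apply KCL at each of the 6 non-ground nodes and solve the resulting linear system.
Node n1: branches {R7, R8, R12, R18} → V_1 = -0.007321
Node n2: branches {R5, R6, R14, R16} → V_2 = 0.0001126
Node n3: branches {R1, R2, R7, R10, R11, R13, R17, Idrv} → V_3 = -0.008496
Node n4: branches {R1, R2} → V_4 = -0.008496
Node n5: branches {R4, R8, R15, R16} → V_5 = 0.002684
Node n6: branches {R3, R4, R9, R11, R15, R17, Idrv} → V_6 = 0.01027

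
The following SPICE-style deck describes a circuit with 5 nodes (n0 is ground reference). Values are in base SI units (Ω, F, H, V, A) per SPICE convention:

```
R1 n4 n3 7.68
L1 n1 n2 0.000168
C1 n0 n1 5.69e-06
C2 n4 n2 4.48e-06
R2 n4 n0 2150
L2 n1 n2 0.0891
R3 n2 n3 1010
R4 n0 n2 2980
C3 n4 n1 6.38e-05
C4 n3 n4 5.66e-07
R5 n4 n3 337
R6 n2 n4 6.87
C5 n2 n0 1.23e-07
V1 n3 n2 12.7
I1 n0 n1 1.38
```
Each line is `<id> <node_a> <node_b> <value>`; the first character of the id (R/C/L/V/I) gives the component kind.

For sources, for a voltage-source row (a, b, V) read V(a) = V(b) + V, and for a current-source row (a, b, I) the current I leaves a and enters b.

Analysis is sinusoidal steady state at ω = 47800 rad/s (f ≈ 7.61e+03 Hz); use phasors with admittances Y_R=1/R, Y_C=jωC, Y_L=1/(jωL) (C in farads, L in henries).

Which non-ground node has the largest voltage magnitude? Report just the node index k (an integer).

MNA unknowns: 4 node voltages V₁..V_4 plus 1 source current (V1)
R1: Y=0.1302+0.000j on G[4,3]
L1: Y=0.000-0.1245j on G[1,2]
C1: Y=0.000+0.2720j on G[0,1]
C2: Y=0.000+0.2141j on G[4,2]
R2: Y=0.0004651+0.000j on G[4,0]
L2: Y=0.000-0.0002348j on G[1,2]
R3: Y=0.0009901+0.000j on G[2,3]
R4: Y=0.0003356+0.000j on G[0,2]
C3: Y=0.000+3.050j on G[4,1]
C4: Y=0.000+0.02705j on G[3,4]
R5: Y=0.002967+0.000j on G[4,3]
R6: Y=0.1456+0.000j on G[2,4]
C5: Y=0.000+0.005879j on G[2,0]
V1: row V3−V2=12.7, i_V1 at 3,2
I1: z[0]−=1.38, z[1]+=1.38
solve → V1=0.1379-4.999j, V2=-5.771-3.779j, V3=6.929-3.779j, V4=-0.09158-4.943j
aux → i_V1=-0.9160-0.3449j

3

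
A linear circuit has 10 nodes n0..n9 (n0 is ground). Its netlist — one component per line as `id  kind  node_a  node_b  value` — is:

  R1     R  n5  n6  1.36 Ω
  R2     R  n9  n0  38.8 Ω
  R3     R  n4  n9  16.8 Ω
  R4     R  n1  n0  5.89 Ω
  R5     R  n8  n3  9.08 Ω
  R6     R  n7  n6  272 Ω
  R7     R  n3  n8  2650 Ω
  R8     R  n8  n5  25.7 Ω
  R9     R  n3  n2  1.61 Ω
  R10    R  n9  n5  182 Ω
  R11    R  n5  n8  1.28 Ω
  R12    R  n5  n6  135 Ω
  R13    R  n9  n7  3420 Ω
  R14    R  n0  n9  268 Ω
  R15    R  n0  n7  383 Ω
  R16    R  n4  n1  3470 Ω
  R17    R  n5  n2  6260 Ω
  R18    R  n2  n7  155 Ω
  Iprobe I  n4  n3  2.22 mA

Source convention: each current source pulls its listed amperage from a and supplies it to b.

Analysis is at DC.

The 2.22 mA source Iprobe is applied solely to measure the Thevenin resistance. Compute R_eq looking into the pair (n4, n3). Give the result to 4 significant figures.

Element admittances at DC:
  Y(R1) = 0.7353 S between n5,n6
  Y(R2) = 0.02577 S between n9,n0
  Y(R3) = 0.05952 S between n4,n9
  Y(R4) = 0.1698 S between n1,n0
  Y(R5) = 0.1101 S between n8,n3
  Y(R6) = 0.003676 S between n7,n6
  Y(R7) = 0.0003774 S between n3,n8
  Y(R8) = 0.03891 S between n8,n5
  Y(R9) = 0.6211 S between n3,n2
  Y(R10) = 0.005495 S between n9,n5
  Y(R11) = 0.7812 S between n5,n8
  Y(R12) = 0.007407 S between n5,n6
  Y(R13) = 0.0002924 S between n9,n7
  Y(R14) = 0.003731 S between n0,n9
  Y(R15) = 0.002611 S between n0,n7
  Y(R16) = 0.0002882 S between n4,n1
  Y(R17) = 0.0001597 S between n5,n2
  Y(R18) = 0.006452 S between n2,n7
  Iprobe: injects 0.00222 A into n3 (from n4)
Assemble and solve the 9×9 MNA system:
  V(n1)=-9.444e-05  V(n2)=0.2868  V(n3)=0.2876  V(n4)=-0.05573  V(n5)=0.2694  V(n6)=0.2691  V(n7)=0.2175  V(n8)=0.2716  V(n9)=-0.01871

R_eq = 154.6 Ω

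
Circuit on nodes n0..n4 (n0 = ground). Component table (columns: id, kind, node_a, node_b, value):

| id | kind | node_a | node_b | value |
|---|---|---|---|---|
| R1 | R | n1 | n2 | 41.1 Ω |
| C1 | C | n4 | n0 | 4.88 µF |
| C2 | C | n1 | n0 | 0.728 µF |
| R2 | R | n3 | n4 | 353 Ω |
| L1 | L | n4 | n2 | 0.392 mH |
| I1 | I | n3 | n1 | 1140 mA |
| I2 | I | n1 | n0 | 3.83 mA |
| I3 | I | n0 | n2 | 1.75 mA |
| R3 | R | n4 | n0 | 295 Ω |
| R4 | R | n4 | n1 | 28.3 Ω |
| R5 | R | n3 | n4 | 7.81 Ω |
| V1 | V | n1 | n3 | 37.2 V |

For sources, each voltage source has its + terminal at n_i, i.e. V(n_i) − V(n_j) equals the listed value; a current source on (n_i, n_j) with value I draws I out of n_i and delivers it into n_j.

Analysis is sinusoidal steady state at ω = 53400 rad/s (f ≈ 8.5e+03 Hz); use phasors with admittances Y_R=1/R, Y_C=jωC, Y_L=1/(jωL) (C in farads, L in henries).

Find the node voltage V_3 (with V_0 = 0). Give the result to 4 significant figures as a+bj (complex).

Apply KCL at each of the 4 non-ground nodes and solve the resulting linear system.
Node n1: branches {R1, C2, I1, I2, R4, V1} → V_1 = 22.43-2.928j
Node n2: branches {R1, L1, I3} → V_2 = 3.320+10.17j
Node n3: branches {R2, I1, R5, V1} → V_3 = -14.77-2.928j
Node n4: branches {C1, R2, L1, R3, R4, R5} → V_4 = -3.352+0.4012j
Source currents: i(V1)=-0.3539-0.4357j

-14.77-2.928j V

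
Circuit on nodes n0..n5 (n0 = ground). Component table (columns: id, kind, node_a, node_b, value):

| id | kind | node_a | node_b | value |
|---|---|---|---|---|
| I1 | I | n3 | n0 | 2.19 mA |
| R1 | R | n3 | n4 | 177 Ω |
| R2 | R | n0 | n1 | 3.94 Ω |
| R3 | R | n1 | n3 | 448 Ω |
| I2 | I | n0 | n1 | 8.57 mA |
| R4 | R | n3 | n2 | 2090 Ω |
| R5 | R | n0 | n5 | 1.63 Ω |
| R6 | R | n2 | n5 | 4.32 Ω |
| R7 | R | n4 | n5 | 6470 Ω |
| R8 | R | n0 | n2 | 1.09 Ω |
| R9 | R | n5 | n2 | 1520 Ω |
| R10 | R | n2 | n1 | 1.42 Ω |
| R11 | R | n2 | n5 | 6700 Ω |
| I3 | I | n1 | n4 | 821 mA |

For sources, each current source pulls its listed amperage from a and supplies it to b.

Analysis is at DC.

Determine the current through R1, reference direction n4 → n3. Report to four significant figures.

0.7573 A

Apply KCL at each of the 5 non-ground nodes and solve the resulting linear system.
Node n1: branches {R2, R3, I2, R10, I3} → V_1 = -0.1928
Node n2: branches {R4, R6, R8, R9, R10, R11} → V_2 = 0.008356
Node n3: branches {I1, R1, R3, R4} → V_3 = 278.4
Node n4: branches {R1, R7, I3} → V_4 = 412.4
Node n5: branches {R5, R6, R7, R9, R11} → V_5 = 0.07765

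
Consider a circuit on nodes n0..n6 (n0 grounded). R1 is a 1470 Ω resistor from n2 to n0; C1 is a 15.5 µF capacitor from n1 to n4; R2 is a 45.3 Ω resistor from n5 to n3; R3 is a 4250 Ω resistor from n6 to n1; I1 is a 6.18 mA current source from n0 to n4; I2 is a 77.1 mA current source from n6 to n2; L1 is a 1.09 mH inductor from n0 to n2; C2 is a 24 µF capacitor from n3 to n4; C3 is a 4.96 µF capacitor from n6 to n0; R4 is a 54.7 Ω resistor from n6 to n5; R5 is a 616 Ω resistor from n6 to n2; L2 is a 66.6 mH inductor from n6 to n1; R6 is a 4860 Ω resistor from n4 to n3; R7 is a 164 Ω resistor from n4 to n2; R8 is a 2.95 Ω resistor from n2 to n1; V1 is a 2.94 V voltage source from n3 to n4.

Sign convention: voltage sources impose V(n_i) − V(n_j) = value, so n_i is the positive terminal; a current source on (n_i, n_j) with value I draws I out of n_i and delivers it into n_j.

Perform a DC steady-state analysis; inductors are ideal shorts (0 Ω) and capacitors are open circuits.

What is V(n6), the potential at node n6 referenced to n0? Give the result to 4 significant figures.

Apply KCL at each of the 6 non-ground nodes and solve the resulting linear system.
Node n1: branches {C1, R3, L2, R8} → V_1 = -0.1804
Node n2: branches {R1, I2, L1, R5, R7, R8} → V_2 = 0.000
Node n3: branches {R2, C2, R6, V1} → V_3 = 1.385
Node n4: branches {C1, I1, C2, R6, R7, V1} → V_4 = -1.555
Node n5: branches {R2, R4} → V_5 = 0.6761
Node n6: branches {R3, I2, C3, R4, R5, L2} → V_6 = -0.1804
Source currents: i(L1)=-0.006180, i(L2)=-0.06115, i(V1)=-0.01626

-0.1804 V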